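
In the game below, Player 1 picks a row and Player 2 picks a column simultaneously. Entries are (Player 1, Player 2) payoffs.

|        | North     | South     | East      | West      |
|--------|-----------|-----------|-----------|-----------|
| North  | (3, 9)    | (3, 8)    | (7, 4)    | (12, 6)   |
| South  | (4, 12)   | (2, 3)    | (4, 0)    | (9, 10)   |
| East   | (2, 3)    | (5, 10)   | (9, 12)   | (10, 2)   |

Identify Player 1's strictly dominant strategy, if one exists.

Check whether one of Player 1's strategies beats all alternatives regardless of what the opponent does.
North is not dominant: against North, South gives 4 > 3.
South is not dominant: against South, North gives 3 > 2.
East is not dominant: against North, North gives 3 > 2.
No single strategy is best against every opponent action.

No strictly dominant strategy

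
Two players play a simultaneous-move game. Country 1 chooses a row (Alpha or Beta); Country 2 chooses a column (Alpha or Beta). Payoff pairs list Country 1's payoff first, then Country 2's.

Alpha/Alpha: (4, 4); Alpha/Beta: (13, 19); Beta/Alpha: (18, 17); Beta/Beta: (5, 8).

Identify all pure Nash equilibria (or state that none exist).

Find each player's best response to every opponent strategy; NE are the intersections.
Country 1's best responses — vs Alpha: Beta (payoff 18); vs Beta: Alpha (payoff 13).
Country 2's best responses — vs Alpha: Beta (payoff 19); vs Beta: Alpha (payoff 17).
Mutual best responses occur at (Alpha, Beta) and (Beta, Alpha); at each, neither player gains by switching.

(Alpha, Beta) and (Beta, Alpha)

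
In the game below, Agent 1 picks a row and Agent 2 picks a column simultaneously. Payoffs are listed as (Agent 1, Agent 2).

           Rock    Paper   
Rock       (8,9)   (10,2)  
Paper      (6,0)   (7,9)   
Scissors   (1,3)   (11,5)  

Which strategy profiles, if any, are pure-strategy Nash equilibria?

Find each player's best response to every opponent strategy; NE are the intersections.
Agent 1's best responses — vs Rock: Rock (payoff 8); vs Paper: Scissors (payoff 11).
Agent 2's best responses — vs Rock: Rock (payoff 9); vs Paper: Paper (payoff 9); vs Scissors: Paper (payoff 5).
Mutual best responses occur at (Rock, Rock) and (Scissors, Paper); at each, neither player gains by switching.

(Rock, Rock) and (Scissors, Paper)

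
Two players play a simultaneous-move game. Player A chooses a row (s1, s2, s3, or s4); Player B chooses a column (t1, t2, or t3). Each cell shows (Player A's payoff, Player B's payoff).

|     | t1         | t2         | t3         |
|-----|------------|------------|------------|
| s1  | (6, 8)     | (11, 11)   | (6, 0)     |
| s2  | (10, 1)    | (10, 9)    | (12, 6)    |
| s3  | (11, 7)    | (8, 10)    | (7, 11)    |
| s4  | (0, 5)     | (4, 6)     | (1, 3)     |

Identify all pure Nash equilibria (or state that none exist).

A profile is a Nash equilibrium when each player is best-responding to the other.
Player A's best responses — vs t1: s3 (payoff 11); vs t2: s1 (payoff 11); vs t3: s2 (payoff 12).
Player B's best responses — vs s1: t2 (payoff 11); vs s2: t2 (payoff 9); vs s3: t3 (payoff 11); vs s4: t2 (payoff 6).
The only mutual best response is (s1, t2); neither player gains by switching there.

(s1, t2)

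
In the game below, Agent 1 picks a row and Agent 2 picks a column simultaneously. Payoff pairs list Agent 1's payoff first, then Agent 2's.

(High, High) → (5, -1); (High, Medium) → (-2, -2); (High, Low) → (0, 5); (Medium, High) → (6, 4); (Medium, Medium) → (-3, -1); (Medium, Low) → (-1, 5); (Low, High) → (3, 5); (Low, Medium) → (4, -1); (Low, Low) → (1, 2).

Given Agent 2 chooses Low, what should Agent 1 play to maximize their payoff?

With Agent 2 fixed at Low, Agent 1's payoffs are: High → 0, Medium → -1, Low → 1.
The maximum is 1, achieved by Low.

Low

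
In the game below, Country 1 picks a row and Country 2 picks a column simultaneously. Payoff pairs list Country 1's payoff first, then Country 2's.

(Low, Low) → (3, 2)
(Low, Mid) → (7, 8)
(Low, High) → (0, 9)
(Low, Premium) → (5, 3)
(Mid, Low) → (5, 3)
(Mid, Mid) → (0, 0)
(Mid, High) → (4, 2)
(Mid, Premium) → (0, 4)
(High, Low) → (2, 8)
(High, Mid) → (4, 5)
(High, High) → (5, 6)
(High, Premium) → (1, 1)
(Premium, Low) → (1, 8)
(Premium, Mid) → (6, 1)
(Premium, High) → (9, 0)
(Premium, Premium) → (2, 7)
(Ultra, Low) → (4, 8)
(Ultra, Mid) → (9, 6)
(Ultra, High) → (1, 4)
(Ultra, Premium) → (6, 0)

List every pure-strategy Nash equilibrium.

Find each player's best response to every opponent strategy; NE are the intersections.
Country 1's best responses — vs Low: Mid (payoff 5); vs Mid: Ultra (payoff 9); vs High: Premium (payoff 9); vs Premium: Ultra (payoff 6).
Country 2's best responses — vs Low: High (payoff 9); vs Mid: Premium (payoff 4); vs High: Low (payoff 8); vs Premium: Low (payoff 8); vs Ultra: Low (payoff 8).
No cell has both players best-responding. For instance, Country 1's best reply to Mid is Ultra, but against Ultra Country 2 prefers Low over Mid.

There is no pure-strategy Nash equilibrium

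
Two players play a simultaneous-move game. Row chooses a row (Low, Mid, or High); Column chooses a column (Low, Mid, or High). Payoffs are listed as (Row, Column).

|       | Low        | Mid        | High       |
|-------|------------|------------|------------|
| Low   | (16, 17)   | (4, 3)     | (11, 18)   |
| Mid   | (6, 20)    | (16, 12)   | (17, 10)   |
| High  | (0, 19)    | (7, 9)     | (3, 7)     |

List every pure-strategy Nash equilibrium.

No pure-strategy Nash equilibrium

A profile is a Nash equilibrium when each player is best-responding to the other.
Row's best responses — vs Low: Low (payoff 16); vs Mid: Mid (payoff 16); vs High: Mid (payoff 17).
Column's best responses — vs Low: High (payoff 18); vs Mid: Low (payoff 20); vs High: Low (payoff 19).
No cell has both players best-responding. For instance, Row's best reply to High is Mid, but against Mid Column prefers Low over High.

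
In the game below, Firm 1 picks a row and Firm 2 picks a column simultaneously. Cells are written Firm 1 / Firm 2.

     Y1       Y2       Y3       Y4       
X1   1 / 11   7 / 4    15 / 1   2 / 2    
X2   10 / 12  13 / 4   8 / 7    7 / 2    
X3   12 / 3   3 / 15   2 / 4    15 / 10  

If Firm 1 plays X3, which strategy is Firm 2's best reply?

Y2

With Firm 1 fixed at X3, Firm 2's payoffs are: Y1 → 3, Y2 → 15, Y3 → 4, Y4 → 10.
The maximum is 15, achieved by Y2.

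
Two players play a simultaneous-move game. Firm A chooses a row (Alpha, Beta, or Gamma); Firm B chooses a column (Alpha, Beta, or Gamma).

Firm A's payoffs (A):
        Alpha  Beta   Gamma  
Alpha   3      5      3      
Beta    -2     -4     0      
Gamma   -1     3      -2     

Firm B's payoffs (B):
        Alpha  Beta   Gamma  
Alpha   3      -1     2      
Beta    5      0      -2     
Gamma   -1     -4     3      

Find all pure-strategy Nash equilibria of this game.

Check mutual best responses: a cell is a NE iff neither player can gain by unilaterally deviating.
Firm A's best responses — vs Alpha: Alpha (payoff 3); vs Beta: Alpha (payoff 5); vs Gamma: Alpha (payoff 3).
Firm B's best responses — vs Alpha: Alpha (payoff 3); vs Beta: Alpha (payoff 5); vs Gamma: Gamma (payoff 3).
The only mutual best response is (Alpha, Alpha); neither player gains by switching there.

(Alpha, Alpha)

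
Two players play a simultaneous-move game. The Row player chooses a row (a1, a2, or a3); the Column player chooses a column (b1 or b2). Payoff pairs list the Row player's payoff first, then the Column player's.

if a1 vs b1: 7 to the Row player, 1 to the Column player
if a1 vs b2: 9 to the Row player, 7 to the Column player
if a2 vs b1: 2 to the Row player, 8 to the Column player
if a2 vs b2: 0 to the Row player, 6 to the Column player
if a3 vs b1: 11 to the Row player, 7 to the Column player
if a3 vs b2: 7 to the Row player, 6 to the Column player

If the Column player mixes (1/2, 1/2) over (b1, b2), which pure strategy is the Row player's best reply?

The Row player's best reply maximizes expected payoff against the mix.
a1: (1/2)·7 + (1/2)·9 = 8
a2: (1/2)·2 + (1/2)·0 = 1
a3: (1/2)·11 + (1/2)·7 = 9
Highest expected payoff is 9, from a3.

a3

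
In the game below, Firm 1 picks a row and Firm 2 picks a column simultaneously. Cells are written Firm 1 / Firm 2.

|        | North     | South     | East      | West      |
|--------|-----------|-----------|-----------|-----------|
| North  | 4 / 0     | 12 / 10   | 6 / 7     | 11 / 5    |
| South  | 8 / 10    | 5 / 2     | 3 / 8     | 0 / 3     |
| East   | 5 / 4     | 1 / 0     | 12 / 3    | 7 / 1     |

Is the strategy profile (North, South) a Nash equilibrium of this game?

Yes

Holding Firm 2 at South: Firm 1 gets 12 from North, versus 5 from South, 1 from East. No profitable deviation for Firm 1.
Holding Firm 1 at North: Firm 2 gets 10 from South, versus 0 from North, 7 from East, 5 from West. No profitable deviation for Firm 2 either.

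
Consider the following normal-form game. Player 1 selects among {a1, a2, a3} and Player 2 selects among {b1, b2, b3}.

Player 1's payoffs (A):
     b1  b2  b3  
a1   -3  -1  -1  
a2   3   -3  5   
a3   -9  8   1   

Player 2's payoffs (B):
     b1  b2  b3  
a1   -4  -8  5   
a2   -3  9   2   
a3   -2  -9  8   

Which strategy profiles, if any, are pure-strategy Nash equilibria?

There is no pure-strategy Nash equilibrium

Find each player's best response to every opponent strategy; NE are the intersections.
Player 1's best responses — vs b1: a2 (payoff 3); vs b2: a3 (payoff 8); vs b3: a2 (payoff 5).
Player 2's best responses — vs a1: b3 (payoff 5); vs a2: b2 (payoff 9); vs a3: b3 (payoff 8).
No cell has both players best-responding. For instance, Player 1's best reply to b1 is a2, but against a2 Player 2 prefers b2 over b1.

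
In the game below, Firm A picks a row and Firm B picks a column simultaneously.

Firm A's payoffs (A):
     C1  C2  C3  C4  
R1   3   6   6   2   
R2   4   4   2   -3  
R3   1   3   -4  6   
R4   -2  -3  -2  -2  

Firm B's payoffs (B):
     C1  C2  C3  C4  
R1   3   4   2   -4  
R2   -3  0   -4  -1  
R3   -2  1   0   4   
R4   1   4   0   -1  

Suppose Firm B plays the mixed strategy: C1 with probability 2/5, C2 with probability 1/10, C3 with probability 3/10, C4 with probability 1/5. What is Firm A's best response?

Firm A's best reply maximizes expected payoff against the mix.
R1: (2/5)·3 + (1/10)·6 + (3/10)·6 + (1/5)·2 = 4
R2: (2/5)·4 + (1/10)·4 + (3/10)·2 + (1/5)·(-3) = 2
R3: (2/5)·1 + (1/10)·3 + (3/10)·(-4) + (1/5)·6 = 7/10
R4: (2/5)·(-2) + (1/10)·(-3) + (3/10)·(-2) + (1/5)·(-2) = -21/10
Highest expected payoff is 4, from R1.

R1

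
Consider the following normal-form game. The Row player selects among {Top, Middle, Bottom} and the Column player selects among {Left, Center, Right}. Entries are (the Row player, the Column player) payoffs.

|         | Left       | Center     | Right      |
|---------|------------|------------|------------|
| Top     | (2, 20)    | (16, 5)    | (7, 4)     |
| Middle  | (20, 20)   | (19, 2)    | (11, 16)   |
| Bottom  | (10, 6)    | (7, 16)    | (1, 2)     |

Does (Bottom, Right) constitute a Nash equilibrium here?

Holding the Column player at Right: the Row player gets 1 from Bottom but could get 11 by switching to Middle. The Row player has a profitable deviation.

No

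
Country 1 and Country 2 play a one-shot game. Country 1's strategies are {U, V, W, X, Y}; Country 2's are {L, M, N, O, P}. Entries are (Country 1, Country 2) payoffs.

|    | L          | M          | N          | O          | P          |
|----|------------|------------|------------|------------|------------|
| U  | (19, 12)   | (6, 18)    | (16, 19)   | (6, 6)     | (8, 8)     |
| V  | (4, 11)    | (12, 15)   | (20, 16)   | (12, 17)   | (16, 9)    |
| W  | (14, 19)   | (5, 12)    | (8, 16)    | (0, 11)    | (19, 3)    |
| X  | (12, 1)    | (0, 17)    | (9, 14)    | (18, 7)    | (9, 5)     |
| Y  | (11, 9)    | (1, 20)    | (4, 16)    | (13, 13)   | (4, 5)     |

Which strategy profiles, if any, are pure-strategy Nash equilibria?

No pure-strategy Nash equilibrium

Find each player's best response to every opponent strategy; NE are the intersections.
Country 1's best responses — vs L: U (payoff 19); vs M: V (payoff 12); vs N: V (payoff 20); vs O: X (payoff 18); vs P: W (payoff 19).
Country 2's best responses — vs U: N (payoff 19); vs V: O (payoff 17); vs W: L (payoff 19); vs X: M (payoff 17); vs Y: M (payoff 20).
No cell has both players best-responding. For instance, Country 1's best reply to N is V, but against V Country 2 prefers O over N.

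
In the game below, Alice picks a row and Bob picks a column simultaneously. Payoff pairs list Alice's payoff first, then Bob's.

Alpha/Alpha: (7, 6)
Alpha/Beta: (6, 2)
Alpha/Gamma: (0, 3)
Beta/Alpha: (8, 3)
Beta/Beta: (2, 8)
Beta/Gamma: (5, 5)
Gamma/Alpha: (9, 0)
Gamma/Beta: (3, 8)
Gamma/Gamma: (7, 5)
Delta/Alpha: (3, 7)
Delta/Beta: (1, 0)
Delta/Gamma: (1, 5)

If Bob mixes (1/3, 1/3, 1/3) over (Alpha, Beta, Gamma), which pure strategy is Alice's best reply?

Gamma

Alice's best reply maximizes expected payoff against the mix.
Alpha: (1/3)·7 + (1/3)·6 + (1/3)·0 = 13/3
Beta: (1/3)·8 + (1/3)·2 + (1/3)·5 = 5
Gamma: (1/3)·9 + (1/3)·3 + (1/3)·7 = 19/3
Delta: (1/3)·3 + (1/3)·1 + (1/3)·1 = 5/3
Highest expected payoff is 19/3, from Gamma.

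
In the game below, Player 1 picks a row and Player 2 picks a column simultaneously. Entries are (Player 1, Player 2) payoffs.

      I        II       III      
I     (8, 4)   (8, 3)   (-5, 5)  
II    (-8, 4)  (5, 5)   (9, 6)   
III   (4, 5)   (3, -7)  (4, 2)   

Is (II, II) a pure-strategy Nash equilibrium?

No

Holding Player 2 at II: Player 1 gets 5 from II but could get 8 by switching to I. Player 1 has a profitable deviation.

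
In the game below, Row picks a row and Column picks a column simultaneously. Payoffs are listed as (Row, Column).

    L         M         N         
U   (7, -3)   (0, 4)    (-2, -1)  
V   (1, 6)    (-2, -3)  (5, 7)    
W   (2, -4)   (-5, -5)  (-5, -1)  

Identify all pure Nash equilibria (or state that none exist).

(U, M) and (V, N)

A profile is a Nash equilibrium when each player is best-responding to the other.
Row's best responses — vs L: U (payoff 7); vs M: U (payoff 0); vs N: V (payoff 5).
Column's best responses — vs U: M (payoff 4); vs V: N (payoff 7); vs W: N (payoff -1).
Mutual best responses occur at (U, M) and (V, N); at each, neither player gains by switching.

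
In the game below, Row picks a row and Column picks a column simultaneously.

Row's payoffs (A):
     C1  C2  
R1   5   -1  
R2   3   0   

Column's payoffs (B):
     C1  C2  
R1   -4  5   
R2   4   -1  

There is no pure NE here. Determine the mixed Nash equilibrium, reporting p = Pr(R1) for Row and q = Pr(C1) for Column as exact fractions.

p = 5/14, q = 1/3

Each player's mixing probability is pinned down by making the *other* player indifferent.
Column indifferent between C1 and C2: p·(-4) + (1−p)·4 = p·5 + (1−p)·(-1) ⟹ 4 + (-8)p = (-1) + 6p ⟹ p = 5/14.
Row indifferent between R1 and R2: q·5 + (1−q)·(-1) = q·3 + (1−q)·0 ⟹ (-1) + 6q = 0 + 3q ⟹ q = 1/3.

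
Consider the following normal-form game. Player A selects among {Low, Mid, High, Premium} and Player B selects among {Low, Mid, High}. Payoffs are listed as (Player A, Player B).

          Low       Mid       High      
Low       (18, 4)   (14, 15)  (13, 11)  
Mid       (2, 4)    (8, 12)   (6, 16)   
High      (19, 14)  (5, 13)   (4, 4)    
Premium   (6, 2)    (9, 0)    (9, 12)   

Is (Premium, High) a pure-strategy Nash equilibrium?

No

Holding Player B at High: Player A gets 9 from Premium but could get 13 by switching to Low. Player A has a profitable deviation.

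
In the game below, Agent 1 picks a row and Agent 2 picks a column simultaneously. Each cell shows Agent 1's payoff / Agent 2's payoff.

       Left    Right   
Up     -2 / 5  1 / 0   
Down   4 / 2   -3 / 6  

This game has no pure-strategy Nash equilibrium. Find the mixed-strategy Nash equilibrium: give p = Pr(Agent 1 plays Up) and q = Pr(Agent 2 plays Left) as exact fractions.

In a mixed NE each player is indifferent between their pure strategies, so the opponent's mix sets the indifference.
Agent 2 indifferent between Left and Right: p·5 + (1−p)·2 = p·0 + (1−p)·6 ⟹ 2 + 3p = 6 + (-6)p ⟹ p = 4/9.
Agent 1 indifferent between Up and Down: q·(-2) + (1−q)·1 = q·4 + (1−q)·(-3) ⟹ 1 + (-3)q = (-3) + 7q ⟹ q = 2/5.

p = 4/9, q = 2/5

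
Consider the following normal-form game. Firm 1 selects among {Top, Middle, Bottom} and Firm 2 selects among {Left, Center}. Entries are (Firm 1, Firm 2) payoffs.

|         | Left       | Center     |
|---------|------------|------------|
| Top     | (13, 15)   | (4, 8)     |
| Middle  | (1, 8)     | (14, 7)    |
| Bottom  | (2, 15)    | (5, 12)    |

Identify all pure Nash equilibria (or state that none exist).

(Top, Left)

Check mutual best responses: a cell is a NE iff neither player can gain by unilaterally deviating.
Firm 1's best responses — vs Left: Top (payoff 13); vs Center: Middle (payoff 14).
Firm 2's best responses — vs Top: Left (payoff 15); vs Middle: Left (payoff 8); vs Bottom: Left (payoff 15).
The only mutual best response is (Top, Left); neither player gains by switching there.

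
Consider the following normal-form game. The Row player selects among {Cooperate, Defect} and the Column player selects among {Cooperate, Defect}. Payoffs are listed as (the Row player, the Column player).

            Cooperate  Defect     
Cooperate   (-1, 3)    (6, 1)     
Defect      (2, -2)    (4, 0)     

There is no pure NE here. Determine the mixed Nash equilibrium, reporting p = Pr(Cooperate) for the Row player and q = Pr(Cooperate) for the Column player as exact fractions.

p = 1/2, q = 2/5

Each player's mixing probability is pinned down by making the *other* player indifferent.
The Column player indifferent between Cooperate and Defect: p·3 + (1−p)·(-2) = p·1 + (1−p)·0 ⟹ (-2) + 5p = 0 + 1p ⟹ p = 1/2.
The Row player indifferent between Cooperate and Defect: q·(-1) + (1−q)·6 = q·2 + (1−q)·4 ⟹ 6 + (-7)q = 4 + (-2)q ⟹ q = 2/5.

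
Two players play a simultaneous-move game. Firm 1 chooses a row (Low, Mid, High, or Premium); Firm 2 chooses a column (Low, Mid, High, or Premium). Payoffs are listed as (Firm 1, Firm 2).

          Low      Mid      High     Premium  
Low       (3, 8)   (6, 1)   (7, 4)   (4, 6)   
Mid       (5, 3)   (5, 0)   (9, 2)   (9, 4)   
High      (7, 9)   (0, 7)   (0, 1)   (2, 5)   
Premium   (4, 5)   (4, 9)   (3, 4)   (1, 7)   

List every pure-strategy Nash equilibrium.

(Mid, Premium) and (High, Low)

Check mutual best responses: a cell is a NE iff neither player can gain by unilaterally deviating.
Firm 1's best responses — vs Low: High (payoff 7); vs Mid: Low (payoff 6); vs High: Mid (payoff 9); vs Premium: Mid (payoff 9).
Firm 2's best responses — vs Low: Low (payoff 8); vs Mid: Premium (payoff 4); vs High: Low (payoff 9); vs Premium: Mid (payoff 9).
Mutual best responses occur at (Mid, Premium) and (High, Low); at each, neither player gains by switching.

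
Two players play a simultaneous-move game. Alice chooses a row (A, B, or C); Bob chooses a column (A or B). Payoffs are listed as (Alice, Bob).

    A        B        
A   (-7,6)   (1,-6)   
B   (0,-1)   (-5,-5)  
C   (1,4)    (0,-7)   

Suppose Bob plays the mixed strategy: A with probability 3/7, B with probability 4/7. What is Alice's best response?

Alice's best reply maximizes expected payoff against the mix.
A: (3/7)·(-7) + (4/7)·1 = -17/7
B: (3/7)·0 + (4/7)·(-5) = -20/7
C: (3/7)·1 + (4/7)·0 = 3/7
Highest expected payoff is 3/7, from C.

C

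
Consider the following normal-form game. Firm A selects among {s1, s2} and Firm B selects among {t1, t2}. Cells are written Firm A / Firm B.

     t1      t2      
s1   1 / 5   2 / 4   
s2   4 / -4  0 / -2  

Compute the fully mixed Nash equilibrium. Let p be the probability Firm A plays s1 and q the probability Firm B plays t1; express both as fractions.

In a mixed NE each player is indifferent between their pure strategies, so the opponent's mix sets the indifference.
Firm B indifferent between t1 and t2: p·5 + (1−p)·(-4) = p·4 + (1−p)·(-2) ⟹ (-4) + 9p = (-2) + 6p ⟹ p = 2/3.
Firm A indifferent between s1 and s2: q·1 + (1−q)·2 = q·4 + (1−q)·0 ⟹ 2 + (-1)q = 0 + 4q ⟹ q = 2/5.

p = 2/3, q = 2/5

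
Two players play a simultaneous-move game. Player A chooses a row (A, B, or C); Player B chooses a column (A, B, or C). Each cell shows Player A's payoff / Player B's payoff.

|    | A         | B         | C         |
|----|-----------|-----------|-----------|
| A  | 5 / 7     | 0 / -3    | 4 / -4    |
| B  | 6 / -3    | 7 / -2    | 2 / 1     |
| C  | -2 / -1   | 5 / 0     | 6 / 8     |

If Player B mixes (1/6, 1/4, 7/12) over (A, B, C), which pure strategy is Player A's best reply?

C

Player A's best reply maximizes expected payoff against the mix.
A: (1/6)·5 + (1/4)·0 + (7/12)·4 = 19/6
B: (1/6)·6 + (1/4)·7 + (7/12)·2 = 47/12
C: (1/6)·(-2) + (1/4)·5 + (7/12)·6 = 53/12
Highest expected payoff is 53/12, from C.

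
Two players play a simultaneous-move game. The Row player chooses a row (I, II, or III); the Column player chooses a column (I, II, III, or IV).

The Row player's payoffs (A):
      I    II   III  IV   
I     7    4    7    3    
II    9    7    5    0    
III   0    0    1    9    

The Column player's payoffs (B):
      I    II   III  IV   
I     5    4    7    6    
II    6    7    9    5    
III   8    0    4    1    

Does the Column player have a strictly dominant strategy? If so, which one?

None

A strategy is strictly dominant if it gives the Column player a strictly higher payoff than every other strategy, against every choice by the opponent.
I is not dominant: against I, III gives 7 > 5.
II is not dominant: against I, I gives 5 > 4.
III is not dominant: against III, I gives 8 > 4.
IV is not dominant: against I, III gives 7 > 6.
No single strategy is best against every opponent action.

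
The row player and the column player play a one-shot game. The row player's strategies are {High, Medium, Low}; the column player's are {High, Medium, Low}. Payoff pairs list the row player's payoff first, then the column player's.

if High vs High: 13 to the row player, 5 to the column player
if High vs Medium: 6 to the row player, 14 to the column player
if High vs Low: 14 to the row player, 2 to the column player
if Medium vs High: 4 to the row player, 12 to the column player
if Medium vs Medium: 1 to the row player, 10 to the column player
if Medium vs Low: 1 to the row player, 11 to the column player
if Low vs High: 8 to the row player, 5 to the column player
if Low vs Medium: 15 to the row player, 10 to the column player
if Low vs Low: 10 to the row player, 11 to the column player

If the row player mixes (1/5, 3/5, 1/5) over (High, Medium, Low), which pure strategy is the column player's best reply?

Medium

The column player's best reply maximizes expected payoff against the mix.
High: (1/5)·5 + (3/5)·12 + (1/5)·5 = 46/5
Medium: (1/5)·14 + (3/5)·10 + (1/5)·10 = 54/5
Low: (1/5)·2 + (3/5)·11 + (1/5)·11 = 46/5
Highest expected payoff is 54/5, from Medium.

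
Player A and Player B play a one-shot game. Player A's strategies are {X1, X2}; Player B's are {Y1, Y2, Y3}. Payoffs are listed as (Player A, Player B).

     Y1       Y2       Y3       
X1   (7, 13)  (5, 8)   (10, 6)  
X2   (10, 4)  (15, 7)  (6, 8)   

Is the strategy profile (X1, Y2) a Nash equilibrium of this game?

Holding Player B at Y2: Player A gets 5 from X1 but could get 15 by switching to X2. Player A has a profitable deviation.

No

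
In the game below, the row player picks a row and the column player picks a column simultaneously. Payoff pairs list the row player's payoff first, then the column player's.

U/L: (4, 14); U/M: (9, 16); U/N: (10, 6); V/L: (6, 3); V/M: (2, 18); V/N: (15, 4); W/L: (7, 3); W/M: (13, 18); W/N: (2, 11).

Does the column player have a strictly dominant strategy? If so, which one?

M

Check whether one of the column player's strategies beats all alternatives regardless of what the opponent does.
M strictly dominates: vs U: 16 > each of {14, 6}; vs V: 18 > each of {3, 4}; vs W: 18 > each of {3, 11}.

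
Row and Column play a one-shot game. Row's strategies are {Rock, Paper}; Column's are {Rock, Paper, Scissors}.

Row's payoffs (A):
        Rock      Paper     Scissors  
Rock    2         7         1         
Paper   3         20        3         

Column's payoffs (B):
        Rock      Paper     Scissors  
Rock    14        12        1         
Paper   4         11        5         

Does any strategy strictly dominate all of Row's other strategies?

Paper

Check whether one of Row's strategies beats all alternatives regardless of what the opponent does.
Paper strictly dominates: vs Rock: 3 > 2; vs Paper: 20 > 7; vs Scissors: 3 > 1.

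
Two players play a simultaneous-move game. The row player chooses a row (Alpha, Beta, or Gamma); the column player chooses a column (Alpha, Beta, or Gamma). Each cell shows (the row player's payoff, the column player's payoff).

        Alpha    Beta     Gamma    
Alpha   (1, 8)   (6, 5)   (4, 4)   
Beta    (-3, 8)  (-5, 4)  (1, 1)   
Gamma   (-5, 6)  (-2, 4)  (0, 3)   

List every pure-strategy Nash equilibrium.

A profile is a Nash equilibrium when each player is best-responding to the other.
The row player's best responses — vs Alpha: Alpha (payoff 1); vs Beta: Alpha (payoff 6); vs Gamma: Alpha (payoff 4).
The column player's best responses — vs Alpha: Alpha (payoff 8); vs Beta: Alpha (payoff 8); vs Gamma: Alpha (payoff 6).
The only mutual best response is (Alpha, Alpha); neither player gains by switching there.

(Alpha, Alpha)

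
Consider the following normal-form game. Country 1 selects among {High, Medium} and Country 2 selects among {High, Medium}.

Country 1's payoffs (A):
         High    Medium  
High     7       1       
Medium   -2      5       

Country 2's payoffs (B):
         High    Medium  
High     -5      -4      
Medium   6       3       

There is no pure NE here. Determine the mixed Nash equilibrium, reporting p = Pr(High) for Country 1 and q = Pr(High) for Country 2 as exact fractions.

p = 3/4, q = 4/13

In a mixed NE each player is indifferent between their pure strategies, so the opponent's mix sets the indifference.
Country 2 indifferent between High and Medium: p·(-5) + (1−p)·6 = p·(-4) + (1−p)·3 ⟹ 6 + (-11)p = 3 + (-7)p ⟹ p = 3/4.
Country 1 indifferent between High and Medium: q·7 + (1−q)·1 = q·(-2) + (1−q)·5 ⟹ 1 + 6q = 5 + (-7)q ⟹ q = 4/13.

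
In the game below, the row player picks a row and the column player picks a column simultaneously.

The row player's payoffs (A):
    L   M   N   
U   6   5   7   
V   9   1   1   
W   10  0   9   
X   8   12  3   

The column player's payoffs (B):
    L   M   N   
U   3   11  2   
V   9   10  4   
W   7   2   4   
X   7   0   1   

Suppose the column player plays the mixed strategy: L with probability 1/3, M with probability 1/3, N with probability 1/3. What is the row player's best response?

The row player's best reply maximizes expected payoff against the mix.
U: (1/3)·6 + (1/3)·5 + (1/3)·7 = 6
V: (1/3)·9 + (1/3)·1 + (1/3)·1 = 11/3
W: (1/3)·10 + (1/3)·0 + (1/3)·9 = 19/3
X: (1/3)·8 + (1/3)·12 + (1/3)·3 = 23/3
Highest expected payoff is 23/3, from X.

X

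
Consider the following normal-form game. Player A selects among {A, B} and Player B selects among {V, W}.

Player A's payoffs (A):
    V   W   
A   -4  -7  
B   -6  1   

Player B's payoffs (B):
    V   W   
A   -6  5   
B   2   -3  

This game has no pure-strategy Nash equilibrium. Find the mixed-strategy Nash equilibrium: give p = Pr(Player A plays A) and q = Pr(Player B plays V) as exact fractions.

Each player's mixing probability is pinned down by making the *other* player indifferent.
Player B indifferent between V and W: p·(-6) + (1−p)·2 = p·5 + (1−p)·(-3) ⟹ 2 + (-8)p = (-3) + 8p ⟹ p = 5/16.
Player A indifferent between A and B: q·(-4) + (1−q)·(-7) = q·(-6) + (1−q)·1 ⟹ (-7) + 3q = 1 + (-7)q ⟹ q = 4/5.

p = 5/16, q = 4/5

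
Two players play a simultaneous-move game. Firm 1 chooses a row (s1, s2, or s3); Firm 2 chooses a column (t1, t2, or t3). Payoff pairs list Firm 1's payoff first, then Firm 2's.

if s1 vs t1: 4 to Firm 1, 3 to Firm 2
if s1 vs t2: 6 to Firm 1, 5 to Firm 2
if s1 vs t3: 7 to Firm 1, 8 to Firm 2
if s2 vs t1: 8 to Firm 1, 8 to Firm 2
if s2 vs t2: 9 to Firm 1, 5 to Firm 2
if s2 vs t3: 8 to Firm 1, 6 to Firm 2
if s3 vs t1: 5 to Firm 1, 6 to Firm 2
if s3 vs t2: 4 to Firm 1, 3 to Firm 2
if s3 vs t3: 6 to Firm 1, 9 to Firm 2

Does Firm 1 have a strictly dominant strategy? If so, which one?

A strategy is strictly dominant if it gives Firm 1 a strictly higher payoff than every other strategy, against every choice by the opponent.
s2 strictly dominates: vs t1: 8 > each of {4, 5}; vs t2: 9 > each of {6, 4}; vs t3: 8 > each of {7, 6}.

s2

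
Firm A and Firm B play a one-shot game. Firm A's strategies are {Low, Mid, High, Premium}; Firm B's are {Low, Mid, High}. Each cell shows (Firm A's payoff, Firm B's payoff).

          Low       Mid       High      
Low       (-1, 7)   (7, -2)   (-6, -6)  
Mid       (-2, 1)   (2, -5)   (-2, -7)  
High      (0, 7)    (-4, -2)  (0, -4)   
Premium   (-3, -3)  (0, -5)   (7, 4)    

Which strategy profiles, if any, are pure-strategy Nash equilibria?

(High, Low) and (Premium, High)

A profile is a Nash equilibrium when each player is best-responding to the other.
Firm A's best responses — vs Low: High (payoff 0); vs Mid: Low (payoff 7); vs High: Premium (payoff 7).
Firm B's best responses — vs Low: Low (payoff 7); vs Mid: Low (payoff 1); vs High: Low (payoff 7); vs Premium: High (payoff 4).
Mutual best responses occur at (High, Low) and (Premium, High); at each, neither player gains by switching.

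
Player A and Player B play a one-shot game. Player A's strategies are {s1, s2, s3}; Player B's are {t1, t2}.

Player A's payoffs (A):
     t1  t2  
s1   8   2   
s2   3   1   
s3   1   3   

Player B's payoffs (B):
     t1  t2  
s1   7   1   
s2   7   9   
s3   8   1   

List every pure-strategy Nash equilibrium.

A profile is a Nash equilibrium when each player is best-responding to the other.
Player A's best responses — vs t1: s1 (payoff 8); vs t2: s3 (payoff 3).
Player B's best responses — vs s1: t1 (payoff 7); vs s2: t2 (payoff 9); vs s3: t1 (payoff 8).
The only mutual best response is (s1, t1); neither player gains by switching there.

(s1, t1)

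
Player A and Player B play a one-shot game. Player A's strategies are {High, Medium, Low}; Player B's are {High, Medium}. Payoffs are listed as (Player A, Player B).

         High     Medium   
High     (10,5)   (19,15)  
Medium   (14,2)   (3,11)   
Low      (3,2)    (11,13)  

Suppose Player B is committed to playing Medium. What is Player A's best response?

With Player B fixed at Medium, Player A's payoffs are: High → 19, Medium → 3, Low → 11.
The maximum is 19, achieved by High.

High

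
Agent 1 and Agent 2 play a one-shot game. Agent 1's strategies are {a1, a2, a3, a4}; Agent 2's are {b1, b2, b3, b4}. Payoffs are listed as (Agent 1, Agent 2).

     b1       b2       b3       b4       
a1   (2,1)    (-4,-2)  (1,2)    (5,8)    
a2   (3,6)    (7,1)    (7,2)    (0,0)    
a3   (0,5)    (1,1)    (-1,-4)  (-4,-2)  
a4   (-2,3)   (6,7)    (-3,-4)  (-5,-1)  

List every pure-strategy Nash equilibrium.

A profile is a Nash equilibrium when each player is best-responding to the other.
Agent 1's best responses — vs b1: a2 (payoff 3); vs b2: a2 (payoff 7); vs b3: a2 (payoff 7); vs b4: a1 (payoff 5).
Agent 2's best responses — vs a1: b4 (payoff 8); vs a2: b1 (payoff 6); vs a3: b1 (payoff 5); vs a4: b2 (payoff 7).
Mutual best responses occur at (a1, b4) and (a2, b1); at each, neither player gains by switching.

(a1, b4) and (a2, b1)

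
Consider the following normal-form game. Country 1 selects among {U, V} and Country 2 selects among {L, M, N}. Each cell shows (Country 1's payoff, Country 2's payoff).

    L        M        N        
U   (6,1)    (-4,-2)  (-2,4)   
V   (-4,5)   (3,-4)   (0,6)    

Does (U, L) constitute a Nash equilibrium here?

No

Holding Country 2 at L: Country 1 gets 6 from U, versus -4 from V. No profitable deviation for Country 1.
Holding Country 1 at U: Country 2 gets 1 from L but could get 4 by switching to N. Country 2 has a profitable deviation.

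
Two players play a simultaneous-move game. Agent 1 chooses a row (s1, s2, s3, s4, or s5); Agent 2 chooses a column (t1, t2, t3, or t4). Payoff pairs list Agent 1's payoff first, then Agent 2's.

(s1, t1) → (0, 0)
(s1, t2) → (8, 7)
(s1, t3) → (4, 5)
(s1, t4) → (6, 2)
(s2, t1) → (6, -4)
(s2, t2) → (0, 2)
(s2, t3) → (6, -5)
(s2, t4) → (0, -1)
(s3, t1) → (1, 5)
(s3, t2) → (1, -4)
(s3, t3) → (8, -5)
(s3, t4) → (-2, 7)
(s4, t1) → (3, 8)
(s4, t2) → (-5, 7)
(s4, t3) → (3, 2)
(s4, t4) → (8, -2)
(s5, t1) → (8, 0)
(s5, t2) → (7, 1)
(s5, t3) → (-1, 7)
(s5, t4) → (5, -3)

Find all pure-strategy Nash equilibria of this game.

(s1, t2)

Find each player's best response to every opponent strategy; NE are the intersections.
Agent 1's best responses — vs t1: s5 (payoff 8); vs t2: s1 (payoff 8); vs t3: s3 (payoff 8); vs t4: s4 (payoff 8).
Agent 2's best responses — vs s1: t2 (payoff 7); vs s2: t2 (payoff 2); vs s3: t4 (payoff 7); vs s4: t1 (payoff 8); vs s5: t3 (payoff 7).
The only mutual best response is (s1, t2); neither player gains by switching there.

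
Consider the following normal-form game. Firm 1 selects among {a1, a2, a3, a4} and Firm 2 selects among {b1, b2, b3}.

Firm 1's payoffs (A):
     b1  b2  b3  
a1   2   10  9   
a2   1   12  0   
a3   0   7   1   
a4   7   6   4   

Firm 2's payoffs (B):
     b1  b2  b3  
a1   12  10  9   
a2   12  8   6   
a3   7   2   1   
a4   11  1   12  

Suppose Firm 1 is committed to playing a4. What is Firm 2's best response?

With Firm 1 fixed at a4, Firm 2's payoffs are: b1 → 11, b2 → 1, b3 → 12.
The maximum is 12, achieved by b3.

b3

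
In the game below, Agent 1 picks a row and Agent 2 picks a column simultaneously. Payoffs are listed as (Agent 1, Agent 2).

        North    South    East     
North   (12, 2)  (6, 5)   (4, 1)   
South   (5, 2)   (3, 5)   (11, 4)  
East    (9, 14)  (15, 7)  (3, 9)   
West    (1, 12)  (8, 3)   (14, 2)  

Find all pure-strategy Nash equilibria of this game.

There is no pure-strategy Nash equilibrium

A profile is a Nash equilibrium when each player is best-responding to the other.
Agent 1's best responses — vs North: North (payoff 12); vs South: East (payoff 15); vs East: West (payoff 14).
Agent 2's best responses — vs North: South (payoff 5); vs South: South (payoff 5); vs East: North (payoff 14); vs West: North (payoff 12).
No cell has both players best-responding. For instance, Agent 1's best reply to East is West, but against West Agent 2 prefers North over East.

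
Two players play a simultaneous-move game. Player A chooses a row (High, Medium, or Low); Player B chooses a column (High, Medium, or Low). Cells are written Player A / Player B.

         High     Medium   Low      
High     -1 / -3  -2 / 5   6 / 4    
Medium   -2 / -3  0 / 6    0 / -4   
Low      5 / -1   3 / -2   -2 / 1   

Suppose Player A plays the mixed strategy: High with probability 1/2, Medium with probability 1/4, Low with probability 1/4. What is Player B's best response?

Medium

Player B's best reply maximizes expected payoff against the mix.
High: (1/2)·(-3) + (1/4)·(-3) + (1/4)·(-1) = -5/2
Medium: (1/2)·5 + (1/4)·6 + (1/4)·(-2) = 7/2
Low: (1/2)·4 + (1/4)·(-4) + (1/4)·1 = 5/4
Highest expected payoff is 7/2, from Medium.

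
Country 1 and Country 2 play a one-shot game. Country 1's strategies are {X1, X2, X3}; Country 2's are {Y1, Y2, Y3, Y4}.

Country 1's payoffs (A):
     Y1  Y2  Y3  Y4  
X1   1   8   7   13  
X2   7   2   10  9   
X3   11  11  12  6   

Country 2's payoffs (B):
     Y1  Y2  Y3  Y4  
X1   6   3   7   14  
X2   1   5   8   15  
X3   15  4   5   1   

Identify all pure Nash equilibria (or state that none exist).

(X1, Y4) and (X3, Y1)

Find each player's best response to every opponent strategy; NE are the intersections.
Country 1's best responses — vs Y1: X3 (payoff 11); vs Y2: X3 (payoff 11); vs Y3: X3 (payoff 12); vs Y4: X1 (payoff 13).
Country 2's best responses — vs X1: Y4 (payoff 14); vs X2: Y4 (payoff 15); vs X3: Y1 (payoff 15).
Mutual best responses occur at (X1, Y4) and (X3, Y1); at each, neither player gains by switching.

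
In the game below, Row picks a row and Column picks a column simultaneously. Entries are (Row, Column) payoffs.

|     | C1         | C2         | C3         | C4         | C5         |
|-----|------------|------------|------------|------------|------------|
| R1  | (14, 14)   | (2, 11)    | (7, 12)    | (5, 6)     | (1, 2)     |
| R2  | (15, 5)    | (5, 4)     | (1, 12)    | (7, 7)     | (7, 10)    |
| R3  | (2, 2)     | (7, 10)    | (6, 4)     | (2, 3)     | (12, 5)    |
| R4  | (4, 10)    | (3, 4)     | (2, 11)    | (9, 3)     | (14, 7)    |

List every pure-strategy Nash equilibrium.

(R3, C2)

A profile is a Nash equilibrium when each player is best-responding to the other.
Row's best responses — vs C1: R2 (payoff 15); vs C2: R3 (payoff 7); vs C3: R1 (payoff 7); vs C4: R4 (payoff 9); vs C5: R4 (payoff 14).
Column's best responses — vs R1: C1 (payoff 14); vs R2: C3 (payoff 12); vs R3: C2 (payoff 10); vs R4: C3 (payoff 11).
The only mutual best response is (R3, C2); neither player gains by switching there.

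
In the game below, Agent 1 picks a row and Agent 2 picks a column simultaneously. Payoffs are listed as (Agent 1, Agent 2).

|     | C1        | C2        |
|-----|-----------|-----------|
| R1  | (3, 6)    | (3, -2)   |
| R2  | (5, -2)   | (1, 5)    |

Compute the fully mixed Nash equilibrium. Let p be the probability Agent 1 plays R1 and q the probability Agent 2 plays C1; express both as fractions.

p = 7/15, q = 1/2

Each player's mixing probability is pinned down by making the *other* player indifferent.
Agent 2 indifferent between C1 and C2: p·6 + (1−p)·(-2) = p·(-2) + (1−p)·5 ⟹ (-2) + 8p = 5 + (-7)p ⟹ p = 7/15.
Agent 1 indifferent between R1 and R2: q·3 + (1−q)·3 = q·5 + (1−q)·1 ⟹ 3 + 0q = 1 + 4q ⟹ q = 1/2.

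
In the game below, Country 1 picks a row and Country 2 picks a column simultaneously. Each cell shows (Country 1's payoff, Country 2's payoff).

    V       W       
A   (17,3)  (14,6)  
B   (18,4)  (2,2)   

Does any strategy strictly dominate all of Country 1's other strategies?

A strategy is strictly dominant if it gives Country 1 a strictly higher payoff than every other strategy, against every choice by the opponent.
A is not dominant: against V, B gives 18 > 17.
B is not dominant: against W, A gives 14 > 2.
No single strategy is best against every opponent action.

None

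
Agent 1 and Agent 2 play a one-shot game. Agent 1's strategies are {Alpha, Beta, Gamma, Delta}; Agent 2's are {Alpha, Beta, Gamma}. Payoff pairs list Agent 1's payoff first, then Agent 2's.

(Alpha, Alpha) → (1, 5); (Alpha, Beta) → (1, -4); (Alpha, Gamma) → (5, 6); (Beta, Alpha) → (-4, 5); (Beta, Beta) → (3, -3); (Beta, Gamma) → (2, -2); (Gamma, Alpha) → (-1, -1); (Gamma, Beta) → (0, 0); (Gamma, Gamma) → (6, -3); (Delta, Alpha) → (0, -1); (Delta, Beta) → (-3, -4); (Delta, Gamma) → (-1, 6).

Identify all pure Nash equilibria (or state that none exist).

Find each player's best response to every opponent strategy; NE are the intersections.
Agent 1's best responses — vs Alpha: Alpha (payoff 1); vs Beta: Beta (payoff 3); vs Gamma: Gamma (payoff 6).
Agent 2's best responses — vs Alpha: Gamma (payoff 6); vs Beta: Alpha (payoff 5); vs Gamma: Beta (payoff 0); vs Delta: Gamma (payoff 6).
No cell has both players best-responding. For instance, Agent 1's best reply to Beta is Beta, but against Beta Agent 2 prefers Alpha over Beta.

None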